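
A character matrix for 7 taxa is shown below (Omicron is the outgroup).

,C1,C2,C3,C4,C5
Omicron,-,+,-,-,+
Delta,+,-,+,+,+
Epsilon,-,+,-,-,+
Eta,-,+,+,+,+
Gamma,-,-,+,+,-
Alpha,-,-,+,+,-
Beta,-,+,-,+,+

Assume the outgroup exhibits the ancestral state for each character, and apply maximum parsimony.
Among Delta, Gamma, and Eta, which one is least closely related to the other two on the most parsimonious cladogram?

Eta

Character polarity is set by the outgroup: the derived state is whichever differs from the outgroup's state, so for C2, C5 the derived state is '-', and for the remaining characters it is '+'.
C1 (derived state '+') is unique to Delta (autapomorphy; uninformative for grouping).
Only Alpha, Delta, and Gamma show the derived state '-' for C2, supporting them as a clade.
C3: derived state '+' in Alpha, Delta, Eta, and Gamma only — synapomorphy for {Alpha, Delta, Eta, Gamma}.
C4 (derived state '+') is shared by Alpha, Beta, Delta, Eta, and Gamma — a synapomorphy uniting that clade.
Only Alpha and Gamma show the derived state '-' for C5, supporting them as a clade.
Most parsimonious ingroup topology: ((((Delta,(Gamma,Alpha)),Eta),Beta),Epsilon).
Delta and Gamma share a more recent common ancestor with each other than either does with Eta, so Eta is the least closely related of the three.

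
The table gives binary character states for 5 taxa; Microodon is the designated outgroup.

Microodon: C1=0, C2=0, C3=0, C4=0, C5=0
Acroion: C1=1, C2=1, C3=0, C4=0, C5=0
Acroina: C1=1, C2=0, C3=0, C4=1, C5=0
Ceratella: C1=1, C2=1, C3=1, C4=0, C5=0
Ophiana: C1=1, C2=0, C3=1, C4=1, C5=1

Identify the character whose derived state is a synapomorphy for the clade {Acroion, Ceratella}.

C2

The outgroup has state '0' for every character, so '1' is the derived state throughout.
All ingroup taxa share the derived state '1' for C1; it defines the ingroup but does not resolve relationships within it.
C2 (derived state '1') is shared by Acroion and Ceratella — a synapomorphy uniting that clade.
C3 (state '1') occurs in Ceratella and Ophiana but conflicts with the nesting implied by the other characters — most parsimoniously interpreted as homoplasy.
C4: derived state '1' in Acroina and Ophiana only — synapomorphy for {Acroina, Ophiana}.
C5 (derived state '1') is unique to Ophiana (autapomorphy; uninformative for grouping).
Most parsimonious ingroup topology: ((Acroion,Ceratella),(Acroina,Ophiana)).
The clade {Acroion, Ceratella} is supported by C2: its derived state '1' occurs in exactly those taxa and in no other taxon (including the outgroup).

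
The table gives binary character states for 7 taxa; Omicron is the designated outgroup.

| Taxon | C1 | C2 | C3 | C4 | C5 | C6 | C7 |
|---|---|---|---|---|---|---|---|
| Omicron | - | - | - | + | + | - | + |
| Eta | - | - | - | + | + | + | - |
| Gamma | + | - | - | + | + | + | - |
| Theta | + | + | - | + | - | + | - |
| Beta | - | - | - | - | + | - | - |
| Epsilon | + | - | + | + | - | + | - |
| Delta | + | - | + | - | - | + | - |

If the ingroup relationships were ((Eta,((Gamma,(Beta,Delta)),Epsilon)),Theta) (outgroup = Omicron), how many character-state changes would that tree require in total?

13

Map each character onto ((Eta,((Gamma,(Beta,Delta)),Epsilon)),Theta) (rooted by Omicron) and count the minimum state changes it requires (Fitch parsimony):
C1: 3; C2: 1; C3: 2; C4: 1; C5: 3; C6: 2; C7: 1.
Total tree length = 13.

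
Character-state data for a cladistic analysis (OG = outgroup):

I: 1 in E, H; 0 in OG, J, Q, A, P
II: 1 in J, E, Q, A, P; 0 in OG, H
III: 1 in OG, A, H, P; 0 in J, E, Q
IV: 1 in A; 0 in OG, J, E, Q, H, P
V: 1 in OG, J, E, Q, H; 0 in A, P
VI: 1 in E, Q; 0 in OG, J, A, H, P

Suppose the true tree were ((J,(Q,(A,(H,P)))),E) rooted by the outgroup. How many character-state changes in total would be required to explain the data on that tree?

Map each character onto ((J,(Q,(A,(H,P)))),E) (rooted by OG) and count the minimum state changes it requires (Fitch parsimony):
I: 2; II: 2; III: 2; IV: 1; V: 2; VI: 2.
Total tree length = 11.

11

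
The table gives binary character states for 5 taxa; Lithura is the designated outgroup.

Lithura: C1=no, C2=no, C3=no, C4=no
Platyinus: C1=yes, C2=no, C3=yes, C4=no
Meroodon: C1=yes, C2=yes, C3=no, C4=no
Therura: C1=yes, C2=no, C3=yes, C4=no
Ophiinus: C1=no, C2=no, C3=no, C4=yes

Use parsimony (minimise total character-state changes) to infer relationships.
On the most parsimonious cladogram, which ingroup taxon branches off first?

The outgroup has state 'no' for every character, so 'yes' is the derived state throughout.
C1 (derived state 'yes') is shared by Meroodon, Platyinus, and Therura — a synapomorphy uniting that clade.
C2 (derived state 'yes') is unique to Meroodon (autapomorphy; uninformative for grouping).
C3: derived state 'yes' in Platyinus and Therura only — synapomorphy for {Platyinus, Therura}.
C4: derived state 'yes' in Ophiinus only — an autapomorphy, so it tells us nothing about relationships among taxa.
Most parsimonious ingroup topology: (((Platyinus,Therura),Meroodon),Ophiinus).
Ophiinus is sister to the clade containing all other ingroup taxa, so it is the earliest-diverging (most basal) ingroup lineage.

Ophiinus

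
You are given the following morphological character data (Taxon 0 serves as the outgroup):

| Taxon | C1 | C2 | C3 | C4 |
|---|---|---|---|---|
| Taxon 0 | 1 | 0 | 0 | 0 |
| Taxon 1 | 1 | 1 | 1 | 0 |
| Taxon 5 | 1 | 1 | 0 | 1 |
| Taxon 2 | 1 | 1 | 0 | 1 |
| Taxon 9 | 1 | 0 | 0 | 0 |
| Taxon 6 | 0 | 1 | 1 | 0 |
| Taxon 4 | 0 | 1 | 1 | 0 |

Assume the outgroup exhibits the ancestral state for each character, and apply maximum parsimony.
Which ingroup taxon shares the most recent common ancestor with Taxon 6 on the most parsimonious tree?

Taxon 4

Character polarity is set by the outgroup: the derived state is whichever differs from the outgroup's state, so for C1 the derived state is '0', and for the remaining characters it is '1'.
C1 (derived state '0') is shared by Taxon 4 and Taxon 6 — a synapomorphy uniting that clade.
C2 (derived state '1') is shared by Taxon 1, Taxon 2, Taxon 4, Taxon 5, and Taxon 6 — a synapomorphy uniting that clade.
Only Taxon 1, Taxon 4, and Taxon 6 show the derived state '1' for C3, supporting them as a clade.
C4 (derived state '1') is shared by Taxon 2 and Taxon 5 — a synapomorphy uniting that clade.
Most parsimonious ingroup topology: (((Taxon 1,(Taxon 6,Taxon 4)),(Taxon 5,Taxon 2)),Taxon 9).
Taxon 6 and Taxon 4 form a cherry on this tree, so they are sister taxa.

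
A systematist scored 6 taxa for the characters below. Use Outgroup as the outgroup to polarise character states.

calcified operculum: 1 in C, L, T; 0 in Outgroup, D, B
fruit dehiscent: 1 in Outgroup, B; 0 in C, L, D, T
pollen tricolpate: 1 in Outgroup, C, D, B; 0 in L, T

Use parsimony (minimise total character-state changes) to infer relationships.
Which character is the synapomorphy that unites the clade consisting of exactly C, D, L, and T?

fruit dehiscent

Character polarity is set by the outgroup: the derived state is whichever differs from the outgroup's state, so for fruit dehiscent, pollen tricolpate the derived state is '0', and for the remaining characters it is '1'.
calcified operculum (derived state '1') is shared by C, L, and T — a synapomorphy uniting that clade.
Only C, D, L, and T show the derived state '0' for fruit dehiscent, supporting them as a clade.
pollen tricolpate (derived state '0') is shared by L and T — a synapomorphy uniting that clade.
Most parsimonious ingroup topology: (((C,(L,T)),D),B).
The clade {C, D, L, T} is supported by fruit dehiscent: its derived state '0' occurs in exactly those taxa and in no other taxon (including the outgroup).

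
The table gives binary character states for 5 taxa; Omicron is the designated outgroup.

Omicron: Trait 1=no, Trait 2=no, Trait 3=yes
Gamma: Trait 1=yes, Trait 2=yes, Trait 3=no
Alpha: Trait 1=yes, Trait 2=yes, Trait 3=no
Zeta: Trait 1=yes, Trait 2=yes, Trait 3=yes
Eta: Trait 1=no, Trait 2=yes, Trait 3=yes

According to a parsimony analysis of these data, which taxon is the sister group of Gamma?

Alpha

Character polarity is set by the outgroup: the derived state is whichever differs from the outgroup's state, so for Trait 3 the derived state is 'no', and for the remaining characters it is 'yes'.
Trait 1: derived state 'yes' in Alpha, Gamma, and Zeta only — synapomorphy for {Alpha, Gamma, Zeta}.
Trait 2 (derived state 'yes') is shared by all ingroup taxa — unites the whole ingroup.
Trait 3: derived state 'no' in Alpha and Gamma only — synapomorphy for {Alpha, Gamma}.
Most parsimonious ingroup topology: (((Gamma,Alpha),Zeta),Eta).
Gamma and Alpha form a cherry on this tree, so they are sister taxa.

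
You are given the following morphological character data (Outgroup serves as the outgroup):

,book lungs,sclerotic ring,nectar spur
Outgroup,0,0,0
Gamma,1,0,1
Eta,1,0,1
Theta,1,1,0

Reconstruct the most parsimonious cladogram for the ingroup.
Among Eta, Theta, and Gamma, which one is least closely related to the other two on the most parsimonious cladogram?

The outgroup has state '0' for every character, so '1' is the derived state throughout.
All ingroup taxa share the derived state '1' for book lungs; it defines the ingroup but does not resolve relationships within it.
sclerotic ring: derived state '1' in Theta only — an autapomorphy, so it tells us nothing about relationships among taxa.
Only Eta and Gamma show the derived state '1' for nectar spur, supporting them as a clade.
Most parsimonious ingroup topology: ((Gamma,Eta),Theta).
Eta and Gamma share a more recent common ancestor with each other than either does with Theta, so Theta is the least closely related of the three.

Theta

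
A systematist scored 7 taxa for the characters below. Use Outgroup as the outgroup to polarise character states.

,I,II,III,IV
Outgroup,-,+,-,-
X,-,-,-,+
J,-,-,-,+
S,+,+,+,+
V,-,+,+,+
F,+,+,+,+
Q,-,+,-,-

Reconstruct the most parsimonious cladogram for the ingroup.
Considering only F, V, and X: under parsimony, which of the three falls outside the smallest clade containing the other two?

Character polarity is set by the outgroup: the derived state is whichever differs from the outgroup's state, so for II the derived state is '-', and for the remaining characters it is '+'.
Only F and S show the derived state '+' for I, supporting them as a clade.
Only J and X show the derived state '-' for II, supporting them as a clade.
Only F, S, and V show the derived state '+' for III, supporting them as a clade.
Only F, J, S, V, and X show the derived state '+' for IV, supporting them as a clade.
Most parsimonious ingroup topology: (((X,J),((S,F),V)),Q).
V and F share a more recent common ancestor with each other than either does with X, so X is the least closely related of the three.

X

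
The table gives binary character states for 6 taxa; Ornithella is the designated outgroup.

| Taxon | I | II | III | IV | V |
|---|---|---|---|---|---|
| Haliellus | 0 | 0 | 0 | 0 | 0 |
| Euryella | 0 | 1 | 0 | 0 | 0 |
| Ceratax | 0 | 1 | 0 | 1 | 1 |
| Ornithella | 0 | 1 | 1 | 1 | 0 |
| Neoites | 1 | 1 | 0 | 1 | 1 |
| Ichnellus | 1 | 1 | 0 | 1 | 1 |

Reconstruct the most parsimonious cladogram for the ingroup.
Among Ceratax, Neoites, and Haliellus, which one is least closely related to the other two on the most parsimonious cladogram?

Character polarity is set by the outgroup: the derived state is whichever differs from the outgroup's state, so for II, III, IV the derived state is '0', and for the remaining characters it is '1'.
I: derived state '1' in Ichnellus and Neoites only — synapomorphy for {Ichnellus, Neoites}.
II (derived state '0') is unique to Haliellus (autapomorphy; uninformative for grouping).
III (derived state '0') is shared by all ingroup taxa — unites the whole ingroup.
IV: derived state '0' in Euryella and Haliellus only — synapomorphy for {Euryella, Haliellus}.
Only Ceratax, Ichnellus, and Neoites show the derived state '1' for V, supporting them as a clade.
Most parsimonious ingroup topology: ((Haliellus,Euryella),(Ceratax,(Neoites,Ichnellus))).
Ceratax and Neoites share a more recent common ancestor with each other than either does with Haliellus, so Haliellus is the least closely related of the three.

Haliellus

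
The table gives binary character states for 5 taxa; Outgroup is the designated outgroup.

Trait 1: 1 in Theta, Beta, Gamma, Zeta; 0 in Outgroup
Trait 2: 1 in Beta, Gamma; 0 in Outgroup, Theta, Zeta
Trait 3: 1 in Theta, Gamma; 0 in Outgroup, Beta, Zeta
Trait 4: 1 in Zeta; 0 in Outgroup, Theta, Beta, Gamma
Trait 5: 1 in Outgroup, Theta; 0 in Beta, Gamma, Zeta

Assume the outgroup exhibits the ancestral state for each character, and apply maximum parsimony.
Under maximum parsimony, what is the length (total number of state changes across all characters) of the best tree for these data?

6

Character polarity is set by the outgroup: the derived state is whichever differs from the outgroup's state, so for Trait 5 the derived state is '0', and for the remaining characters it is '1'.
All ingroup taxa share the derived state '1' for Trait 1; it defines the ingroup but does not resolve relationships within it.
Trait 2: derived state '1' in Beta and Gamma only — synapomorphy for {Beta, Gamma}.
Trait 3 (state '1') occurs in Gamma and Theta but conflicts with the nesting implied by the other characters — most parsimoniously interpreted as homoplasy.
Trait 4: derived state '1' in Zeta only — an autapomorphy, so it tells us nothing about relationships among taxa.
Only Beta, Gamma, and Zeta show the derived state '0' for Trait 5, supporting them as a clade.
Most parsimonious ingroup topology: (Theta,((Beta,Gamma),Zeta)).
Changes per character on this tree: Trait 1: 1; Trait 2: 1; Trait 3: 2; Trait 4: 1; Trait 5: 1.
Total = 6.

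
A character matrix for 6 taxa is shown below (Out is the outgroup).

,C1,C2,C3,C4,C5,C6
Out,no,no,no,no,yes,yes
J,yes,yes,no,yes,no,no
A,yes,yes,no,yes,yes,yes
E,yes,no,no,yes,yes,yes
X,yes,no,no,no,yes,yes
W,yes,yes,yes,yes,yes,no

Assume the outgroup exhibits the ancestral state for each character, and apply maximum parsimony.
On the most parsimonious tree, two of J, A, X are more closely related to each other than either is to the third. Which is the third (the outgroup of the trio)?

X

Character polarity is set by the outgroup: the derived state is whichever differs from the outgroup's state, so for C5, C6 the derived state is 'no', and for the remaining characters it is 'yes'.
C1 (derived state 'yes') is shared by all ingroup taxa — unites the whole ingroup.
Only A, J, and W show the derived state 'yes' for C2, supporting them as a clade.
C3: derived state 'yes' in W only — an autapomorphy, so it tells us nothing about relationships among taxa.
C4: derived state 'yes' in A, E, J, and W only — synapomorphy for {A, E, J, W}.
C5 (derived state 'no') is unique to J (autapomorphy; uninformative for grouping).
Only J and W show the derived state 'no' for C6, supporting them as a clade.
Most parsimonious ingroup topology: ((((J,W),A),E),X).
A and J share a more recent common ancestor with each other than either does with X, so X is the least closely related of the three.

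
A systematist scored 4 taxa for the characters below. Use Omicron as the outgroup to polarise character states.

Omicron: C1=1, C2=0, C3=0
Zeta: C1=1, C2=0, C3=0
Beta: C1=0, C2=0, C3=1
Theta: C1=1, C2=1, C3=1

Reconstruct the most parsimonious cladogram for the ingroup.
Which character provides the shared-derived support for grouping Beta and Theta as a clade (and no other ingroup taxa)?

C3

Character polarity is set by the outgroup: the derived state is whichever differs from the outgroup's state, so for C1 the derived state is '0', and for the remaining characters it is '1'.
C1 (derived state '0') is unique to Beta (autapomorphy; uninformative for grouping).
C2: derived state '1' in Theta only — an autapomorphy, so it tells us nothing about relationships among taxa.
C3: derived state '1' in Beta and Theta only — synapomorphy for {Beta, Theta}.
Most parsimonious ingroup topology: (Zeta,(Beta,Theta)).
The clade {Beta, Theta} is supported by C3: its derived state '1' occurs in exactly those taxa and in no other taxon (including the outgroup).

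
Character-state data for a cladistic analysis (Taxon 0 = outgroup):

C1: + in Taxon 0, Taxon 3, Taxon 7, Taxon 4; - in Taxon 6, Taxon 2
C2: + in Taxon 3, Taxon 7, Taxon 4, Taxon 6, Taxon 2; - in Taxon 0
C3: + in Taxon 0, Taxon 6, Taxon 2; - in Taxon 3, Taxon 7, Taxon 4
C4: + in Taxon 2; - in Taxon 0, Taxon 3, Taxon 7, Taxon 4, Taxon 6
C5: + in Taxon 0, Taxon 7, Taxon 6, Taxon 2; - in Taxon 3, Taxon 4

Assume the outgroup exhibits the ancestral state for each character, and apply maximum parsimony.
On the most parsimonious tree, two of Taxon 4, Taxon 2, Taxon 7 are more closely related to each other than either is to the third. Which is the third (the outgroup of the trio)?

Character polarity is set by the outgroup: the derived state is whichever differs from the outgroup's state, so for C1, C3, C5 the derived state is '-', and for the remaining characters it is '+'.
Only Taxon 2 and Taxon 6 show the derived state '-' for C1, supporting them as a clade.
All ingroup taxa share the derived state '+' for C2; it defines the ingroup but does not resolve relationships within it.
C3: derived state '-' in Taxon 3, Taxon 4, and Taxon 7 only — synapomorphy for {Taxon 3, Taxon 4, Taxon 7}.
C4: derived state '+' in Taxon 2 only — an autapomorphy, so it tells us nothing about relationships among taxa.
Only Taxon 3 and Taxon 4 show the derived state '-' for C5, supporting them as a clade.
Most parsimonious ingroup topology: (((Taxon 3,Taxon 4),Taxon 7),(Taxon 6,Taxon 2)).
Taxon 7 and Taxon 4 share a more recent common ancestor with each other than either does with Taxon 2, so Taxon 2 is the least closely related of the three.

Taxon 2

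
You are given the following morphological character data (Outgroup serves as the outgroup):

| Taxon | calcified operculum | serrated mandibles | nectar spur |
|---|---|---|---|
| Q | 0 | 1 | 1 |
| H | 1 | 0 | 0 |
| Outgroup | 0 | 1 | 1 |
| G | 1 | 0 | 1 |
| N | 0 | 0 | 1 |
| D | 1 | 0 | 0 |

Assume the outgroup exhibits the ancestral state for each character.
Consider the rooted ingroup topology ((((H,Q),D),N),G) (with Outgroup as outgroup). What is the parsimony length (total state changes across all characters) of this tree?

Map each character onto ((((H,Q),D),N),G) (rooted by Outgroup) and count the minimum state changes it requires (Fitch parsimony):
calcified operculum: 3; serrated mandibles: 2; nectar spur: 2.
Total tree length = 7.

7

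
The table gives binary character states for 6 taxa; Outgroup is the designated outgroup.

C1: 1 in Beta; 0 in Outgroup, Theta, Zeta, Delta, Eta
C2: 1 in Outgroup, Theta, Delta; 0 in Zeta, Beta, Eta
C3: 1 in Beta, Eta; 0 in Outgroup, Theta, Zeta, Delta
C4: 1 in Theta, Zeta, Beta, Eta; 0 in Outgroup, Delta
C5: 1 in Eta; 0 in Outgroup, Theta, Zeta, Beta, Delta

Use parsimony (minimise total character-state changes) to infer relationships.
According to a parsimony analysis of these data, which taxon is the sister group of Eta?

Beta

Character polarity is set by the outgroup: the derived state is whichever differs from the outgroup's state, so for C2 the derived state is '0', and for the remaining characters it is '1'.
C1: derived state '1' in Beta only — an autapomorphy, so it tells us nothing about relationships among taxa.
C2 (derived state '0') is shared by Beta, Eta, and Zeta — a synapomorphy uniting that clade.
C3 (derived state '1') is shared by Beta and Eta — a synapomorphy uniting that clade.
Only Beta, Eta, Theta, and Zeta show the derived state '1' for C4, supporting them as a clade.
C5 (derived state '1') is unique to Eta (autapomorphy; uninformative for grouping).
Most parsimonious ingroup topology: ((Theta,(Zeta,(Beta,Eta))),Delta).
Eta and Beta form a cherry on this tree, so they are sister taxa.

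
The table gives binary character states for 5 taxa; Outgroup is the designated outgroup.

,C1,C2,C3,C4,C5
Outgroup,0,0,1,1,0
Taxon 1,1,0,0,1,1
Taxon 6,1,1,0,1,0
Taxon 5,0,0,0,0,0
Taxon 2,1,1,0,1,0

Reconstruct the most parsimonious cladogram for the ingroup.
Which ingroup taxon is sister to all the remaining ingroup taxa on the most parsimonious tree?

Taxon 5

Character polarity is set by the outgroup: the derived state is whichever differs from the outgroup's state, so for C3, C4 the derived state is '0', and for the remaining characters it is '1'.
C1 (derived state '1') is shared by Taxon 1, Taxon 2, and Taxon 6 — a synapomorphy uniting that clade.
Only Taxon 2 and Taxon 6 show the derived state '1' for C2, supporting them as a clade.
All ingroup taxa share the derived state '0' for C3; it defines the ingroup but does not resolve relationships within it.
C4 (derived state '0') is unique to Taxon 5 (autapomorphy; uninformative for grouping).
C5 (derived state '1') is unique to Taxon 1 (autapomorphy; uninformative for grouping).
Most parsimonious ingroup topology: ((Taxon 1,(Taxon 6,Taxon 2)),Taxon 5).
Taxon 5 is sister to the clade containing all other ingroup taxa, so it is the earliest-diverging (most basal) ingroup lineage.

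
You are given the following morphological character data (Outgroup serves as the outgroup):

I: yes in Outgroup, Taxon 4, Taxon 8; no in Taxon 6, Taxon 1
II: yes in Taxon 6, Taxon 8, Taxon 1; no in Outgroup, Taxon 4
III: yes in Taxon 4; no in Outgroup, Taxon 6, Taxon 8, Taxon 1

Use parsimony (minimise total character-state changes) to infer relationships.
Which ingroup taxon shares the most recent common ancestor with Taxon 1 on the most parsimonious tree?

Taxon 6

Character polarity is set by the outgroup: the derived state is whichever differs from the outgroup's state, so for I the derived state is 'no', and for the remaining characters it is 'yes'.
I (derived state 'no') is shared by Taxon 1 and Taxon 6 — a synapomorphy uniting that clade.
Only Taxon 1, Taxon 6, and Taxon 8 show the derived state 'yes' for II, supporting them as a clade.
III (derived state 'yes') is unique to Taxon 4 (autapomorphy; uninformative for grouping).
Most parsimonious ingroup topology: (Taxon 4,((Taxon 6,Taxon 1),Taxon 8)).
Taxon 1 and Taxon 6 form a cherry on this tree, so they are sister taxa.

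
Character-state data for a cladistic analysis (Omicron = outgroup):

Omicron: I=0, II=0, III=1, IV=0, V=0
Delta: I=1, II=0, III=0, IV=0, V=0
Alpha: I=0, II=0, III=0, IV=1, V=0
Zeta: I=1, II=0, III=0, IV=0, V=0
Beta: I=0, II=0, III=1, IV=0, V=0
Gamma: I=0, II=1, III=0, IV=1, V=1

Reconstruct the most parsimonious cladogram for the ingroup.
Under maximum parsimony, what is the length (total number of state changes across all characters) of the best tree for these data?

Character polarity is set by the outgroup: the derived state is whichever differs from the outgroup's state, so for III the derived state is '0', and for the remaining characters it is '1'.
Only Delta and Zeta show the derived state '1' for I, supporting them as a clade.
II: derived state '1' in Gamma only — an autapomorphy, so it tells us nothing about relationships among taxa.
Only Alpha, Delta, Gamma, and Zeta show the derived state '0' for III, supporting them as a clade.
IV (derived state '1') is shared by Alpha and Gamma — a synapomorphy uniting that clade.
V: derived state '1' in Gamma only — an autapomorphy, so it tells us nothing about relationships among taxa.
Most parsimonious ingroup topology: (((Delta,Zeta),(Alpha,Gamma)),Beta).
Changes per character on this tree: I: 1; II: 1; III: 1; IV: 1; V: 1.
Total = 5.

5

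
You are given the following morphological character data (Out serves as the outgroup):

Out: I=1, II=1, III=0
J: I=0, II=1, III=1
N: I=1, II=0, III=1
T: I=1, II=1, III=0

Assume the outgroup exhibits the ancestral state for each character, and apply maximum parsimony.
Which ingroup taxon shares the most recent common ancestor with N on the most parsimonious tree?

Character polarity is set by the outgroup: the derived state is whichever differs from the outgroup's state, so for I, II the derived state is '0', and for the remaining characters it is '1'.
I (derived state '0') is unique to J (autapomorphy; uninformative for grouping).
II: derived state '0' in N only — an autapomorphy, so it tells us nothing about relationships among taxa.
Only J and N show the derived state '1' for III, supporting them as a clade.
Most parsimonious ingroup topology: ((J,N),T).
N and J form a cherry on this tree, so they are sister taxa.

J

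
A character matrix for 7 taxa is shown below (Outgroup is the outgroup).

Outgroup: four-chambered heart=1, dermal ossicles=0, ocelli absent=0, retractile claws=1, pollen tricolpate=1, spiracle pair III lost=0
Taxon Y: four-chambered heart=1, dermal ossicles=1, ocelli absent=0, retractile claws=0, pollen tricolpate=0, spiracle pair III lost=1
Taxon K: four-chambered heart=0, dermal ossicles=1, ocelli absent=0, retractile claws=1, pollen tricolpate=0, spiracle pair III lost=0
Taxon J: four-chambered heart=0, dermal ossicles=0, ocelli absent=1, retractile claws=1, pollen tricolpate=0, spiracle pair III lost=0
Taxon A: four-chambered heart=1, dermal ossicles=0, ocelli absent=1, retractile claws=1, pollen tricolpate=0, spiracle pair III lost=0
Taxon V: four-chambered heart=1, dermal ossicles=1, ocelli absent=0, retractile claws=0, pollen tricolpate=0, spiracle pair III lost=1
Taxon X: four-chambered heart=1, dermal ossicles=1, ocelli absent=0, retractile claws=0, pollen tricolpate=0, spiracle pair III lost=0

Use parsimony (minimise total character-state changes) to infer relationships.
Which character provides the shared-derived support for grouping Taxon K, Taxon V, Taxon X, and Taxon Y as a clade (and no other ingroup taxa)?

Character polarity is set by the outgroup: the derived state is whichever differs from the outgroup's state, so for four-chambered heart, retractile claws, pollen tricolpate the derived state is '0', and for the remaining characters it is '1'.
four-chambered heart (state '0') occurs in Taxon J and Taxon K but conflicts with the nesting implied by the other characters — most parsimoniously interpreted as homoplasy.
Only Taxon K, Taxon V, Taxon X, and Taxon Y show the derived state '1' for dermal ossicles, supporting them as a clade.
Only Taxon A and Taxon J show the derived state '1' for ocelli absent, supporting them as a clade.
retractile claws (derived state '0') is shared by Taxon V, Taxon X, and Taxon Y — a synapomorphy uniting that clade.
All ingroup taxa share the derived state '0' for pollen tricolpate; it defines the ingroup but does not resolve relationships within it.
spiracle pair III lost: derived state '1' in Taxon V and Taxon Y only — synapomorphy for {Taxon V, Taxon Y}.
Most parsimonious ingroup topology: ((((Taxon Y,Taxon V),Taxon X),Taxon K),(Taxon J,Taxon A)).
The clade {Taxon K, Taxon V, Taxon X, Taxon Y} is supported by dermal ossicles: its derived state '1' occurs in exactly those taxa and in no other taxon (including the outgroup).

dermal ossicles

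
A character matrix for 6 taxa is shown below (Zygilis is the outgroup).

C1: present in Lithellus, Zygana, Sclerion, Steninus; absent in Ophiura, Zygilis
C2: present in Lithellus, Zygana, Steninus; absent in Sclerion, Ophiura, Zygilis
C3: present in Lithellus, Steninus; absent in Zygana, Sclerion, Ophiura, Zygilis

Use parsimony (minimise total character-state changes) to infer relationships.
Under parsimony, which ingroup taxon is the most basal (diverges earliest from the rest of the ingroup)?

The outgroup has state 'absent' for every character, so 'present' is the derived state throughout.
C1 (derived state 'present') is shared by Lithellus, Sclerion, Steninus, and Zygana — a synapomorphy uniting that clade.
C2: derived state 'present' in Lithellus, Steninus, and Zygana only — synapomorphy for {Lithellus, Steninus, Zygana}.
Only Lithellus and Steninus show the derived state 'present' for C3, supporting them as a clade.
Most parsimonious ingroup topology: ((((Lithellus,Steninus),Zygana),Sclerion),Ophiura).
Ophiura is sister to the clade containing all other ingroup taxa, so it is the earliest-diverging (most basal) ingroup lineage.

Ophiura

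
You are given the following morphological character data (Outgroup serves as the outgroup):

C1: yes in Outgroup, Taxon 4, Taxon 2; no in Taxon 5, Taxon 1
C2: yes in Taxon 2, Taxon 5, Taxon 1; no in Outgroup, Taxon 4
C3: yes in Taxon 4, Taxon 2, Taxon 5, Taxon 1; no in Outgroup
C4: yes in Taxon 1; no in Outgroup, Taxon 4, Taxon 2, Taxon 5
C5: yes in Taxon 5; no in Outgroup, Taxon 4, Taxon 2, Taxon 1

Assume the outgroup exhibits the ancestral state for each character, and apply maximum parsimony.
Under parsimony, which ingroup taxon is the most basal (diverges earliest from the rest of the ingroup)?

Taxon 4

Character polarity is set by the outgroup: the derived state is whichever differs from the outgroup's state, so for C1 the derived state is 'no', and for the remaining characters it is 'yes'.
Only Taxon 1 and Taxon 5 show the derived state 'no' for C1, supporting them as a clade.
Only Taxon 1, Taxon 2, and Taxon 5 show the derived state 'yes' for C2, supporting them as a clade.
C3 (derived state 'yes') is shared by all ingroup taxa — unites the whole ingroup.
C4 (derived state 'yes') is unique to Taxon 1 (autapomorphy; uninformative for grouping).
C5: derived state 'yes' in Taxon 5 only — an autapomorphy, so it tells us nothing about relationships among taxa.
Most parsimonious ingroup topology: (Taxon 4,(Taxon 2,(Taxon 5,Taxon 1))).
Taxon 4 is sister to the clade containing all other ingroup taxa, so it is the earliest-diverging (most basal) ingroup lineage.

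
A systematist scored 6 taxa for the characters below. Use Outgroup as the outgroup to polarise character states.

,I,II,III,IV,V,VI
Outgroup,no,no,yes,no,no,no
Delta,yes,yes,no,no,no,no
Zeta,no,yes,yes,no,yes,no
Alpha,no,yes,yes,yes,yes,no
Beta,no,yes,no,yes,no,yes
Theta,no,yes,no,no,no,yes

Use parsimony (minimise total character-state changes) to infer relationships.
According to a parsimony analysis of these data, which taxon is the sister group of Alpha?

Zeta

Character polarity is set by the outgroup: the derived state is whichever differs from the outgroup's state, so for III the derived state is 'no', and for the remaining characters it is 'yes'.
I (derived state 'yes') is unique to Delta (autapomorphy; uninformative for grouping).
All ingroup taxa share the derived state 'yes' for II; it defines the ingroup but does not resolve relationships within it.
III: derived state 'no' in Beta, Delta, and Theta only — synapomorphy for {Beta, Delta, Theta}.
IV (state 'yes') occurs in Alpha and Beta but conflicts with the nesting implied by the other characters — most parsimoniously interpreted as homoplasy.
Only Alpha and Zeta show the derived state 'yes' for V, supporting them as a clade.
Only Beta and Theta show the derived state 'yes' for VI, supporting them as a clade.
Most parsimonious ingroup topology: ((Delta,(Beta,Theta)),(Zeta,Alpha)).
Alpha and Zeta form a cherry on this tree, so they are sister taxa.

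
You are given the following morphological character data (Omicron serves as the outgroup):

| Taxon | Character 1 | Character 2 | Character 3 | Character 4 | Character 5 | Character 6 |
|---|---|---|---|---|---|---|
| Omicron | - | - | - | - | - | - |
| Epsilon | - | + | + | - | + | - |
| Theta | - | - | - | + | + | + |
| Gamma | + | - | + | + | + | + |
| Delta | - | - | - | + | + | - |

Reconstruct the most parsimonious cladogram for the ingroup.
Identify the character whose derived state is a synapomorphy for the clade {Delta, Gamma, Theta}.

The outgroup has state '-' for every character, so '+' is the derived state throughout.
Character 1: derived state '+' in Gamma only — an autapomorphy, so it tells us nothing about relationships among taxa.
Character 2: derived state '+' in Epsilon only — an autapomorphy, so it tells us nothing about relationships among taxa.
Character 3 (state '+') occurs in Epsilon and Gamma but conflicts with the nesting implied by the other characters — most parsimoniously interpreted as homoplasy.
Only Delta, Gamma, and Theta show the derived state '+' for Character 4, supporting them as a clade.
All ingroup taxa share the derived state '+' for Character 5; it defines the ingroup but does not resolve relationships within it.
Character 6: derived state '+' in Gamma and Theta only — synapomorphy for {Gamma, Theta}.
Most parsimonious ingroup topology: (Epsilon,((Theta,Gamma),Delta)).
The clade {Delta, Gamma, Theta} is supported by Character 4: its derived state '+' occurs in exactly those taxa and in no other taxon (including the outgroup).

Character 4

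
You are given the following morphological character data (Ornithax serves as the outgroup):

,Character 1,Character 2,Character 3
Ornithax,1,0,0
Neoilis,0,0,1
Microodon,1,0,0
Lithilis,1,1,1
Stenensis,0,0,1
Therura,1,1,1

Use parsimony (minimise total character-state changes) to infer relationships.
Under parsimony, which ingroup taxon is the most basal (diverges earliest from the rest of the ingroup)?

Character polarity is set by the outgroup: the derived state is whichever differs from the outgroup's state, so for Character 1 the derived state is '0', and for the remaining characters it is '1'.
Character 1 (derived state '0') is shared by Neoilis and Stenensis — a synapomorphy uniting that clade.
Character 2: derived state '1' in Lithilis and Therura only — synapomorphy for {Lithilis, Therura}.
Character 3: derived state '1' in Lithilis, Neoilis, Stenensis, and Therura only — synapomorphy for {Lithilis, Neoilis, Stenensis, Therura}.
Most parsimonious ingroup topology: (((Neoilis,Stenensis),(Lithilis,Therura)),Microodon).
Microodon is sister to the clade containing all other ingroup taxa, so it is the earliest-diverging (most basal) ingroup lineage.

Microodon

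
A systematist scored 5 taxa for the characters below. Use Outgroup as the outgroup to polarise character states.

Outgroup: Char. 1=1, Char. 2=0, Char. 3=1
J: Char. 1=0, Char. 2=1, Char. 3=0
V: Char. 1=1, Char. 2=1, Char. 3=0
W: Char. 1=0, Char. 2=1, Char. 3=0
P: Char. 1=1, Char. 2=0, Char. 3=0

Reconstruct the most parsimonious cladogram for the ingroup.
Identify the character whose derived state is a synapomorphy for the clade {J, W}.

Char. 1

Character polarity is set by the outgroup: the derived state is whichever differs from the outgroup's state, so for Char. 1, Char. 3 the derived state is '0', and for the remaining characters it is '1'.
Char. 1: derived state '0' in J and W only — synapomorphy for {J, W}.
Char. 2 (derived state '1') is shared by J, V, and W — a synapomorphy uniting that clade.
All ingroup taxa share the derived state '0' for Char. 3; it defines the ingroup but does not resolve relationships within it.
Most parsimonious ingroup topology: (((J,W),V),P).
The clade {J, W} is supported by Char. 1: its derived state '0' occurs in exactly those taxa and in no other taxon (including the outgroup).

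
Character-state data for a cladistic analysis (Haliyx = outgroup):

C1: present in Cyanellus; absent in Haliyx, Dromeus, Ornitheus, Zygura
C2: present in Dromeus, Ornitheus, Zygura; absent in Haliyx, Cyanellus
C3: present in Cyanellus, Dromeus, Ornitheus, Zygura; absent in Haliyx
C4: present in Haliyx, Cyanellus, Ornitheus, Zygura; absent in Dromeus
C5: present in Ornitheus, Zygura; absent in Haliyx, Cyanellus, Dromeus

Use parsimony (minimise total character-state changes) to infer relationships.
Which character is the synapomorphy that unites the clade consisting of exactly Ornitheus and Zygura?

Character polarity is set by the outgroup: the derived state is whichever differs from the outgroup's state, so for C4 the derived state is 'absent', and for the remaining characters it is 'present'.
C1 (derived state 'present') is unique to Cyanellus (autapomorphy; uninformative for grouping).
Only Dromeus, Ornitheus, and Zygura show the derived state 'present' for C2, supporting them as a clade.
All ingroup taxa share the derived state 'present' for C3; it defines the ingroup but does not resolve relationships within it.
C4: derived state 'absent' in Dromeus only — an autapomorphy, so it tells us nothing about relationships among taxa.
Only Ornitheus and Zygura show the derived state 'present' for C5, supporting them as a clade.
Most parsimonious ingroup topology: (Cyanellus,(Dromeus,(Ornitheus,Zygura))).
The clade {Ornitheus, Zygura} is supported by C5: its derived state 'present' occurs in exactly those taxa and in no other taxon (including the outgroup).

C5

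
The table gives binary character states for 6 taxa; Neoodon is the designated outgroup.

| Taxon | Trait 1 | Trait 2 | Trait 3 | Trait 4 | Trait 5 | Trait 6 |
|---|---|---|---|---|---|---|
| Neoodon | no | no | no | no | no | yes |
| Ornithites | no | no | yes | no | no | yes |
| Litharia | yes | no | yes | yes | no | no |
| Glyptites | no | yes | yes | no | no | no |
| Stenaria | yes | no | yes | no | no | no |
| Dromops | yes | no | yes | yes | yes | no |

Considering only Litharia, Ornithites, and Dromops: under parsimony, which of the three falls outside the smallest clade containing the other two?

Ornithites

Character polarity is set by the outgroup: the derived state is whichever differs from the outgroup's state, so for Trait 6 the derived state is 'no', and for the remaining characters it is 'yes'.
Trait 1: derived state 'yes' in Dromops, Litharia, and Stenaria only — synapomorphy for {Dromops, Litharia, Stenaria}.
Trait 2 (derived state 'yes') is unique to Glyptites (autapomorphy; uninformative for grouping).
Trait 3 (derived state 'yes') is shared by all ingroup taxa — unites the whole ingroup.
Trait 4: derived state 'yes' in Dromops and Litharia only — synapomorphy for {Dromops, Litharia}.
Trait 5: derived state 'yes' in Dromops only — an autapomorphy, so it tells us nothing about relationships among taxa.
Only Dromops, Glyptites, Litharia, and Stenaria show the derived state 'no' for Trait 6, supporting them as a clade.
Most parsimonious ingroup topology: (Ornithites,(((Litharia,Dromops),Stenaria),Glyptites)).
Litharia and Dromops share a more recent common ancestor with each other than either does with Ornithites, so Ornithites is the least closely related of the three.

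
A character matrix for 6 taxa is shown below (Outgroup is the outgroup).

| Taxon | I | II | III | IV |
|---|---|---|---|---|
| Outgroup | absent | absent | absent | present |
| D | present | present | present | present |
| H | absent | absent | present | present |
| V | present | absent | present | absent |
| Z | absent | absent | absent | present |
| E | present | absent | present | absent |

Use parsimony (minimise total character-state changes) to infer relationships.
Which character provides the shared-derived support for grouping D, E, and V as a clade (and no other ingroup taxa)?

Character polarity is set by the outgroup: the derived state is whichever differs from the outgroup's state, so for IV the derived state is 'absent', and for the remaining characters it is 'present'.
Only D, E, and V show the derived state 'present' for I, supporting them as a clade.
II: derived state 'present' in D only — an autapomorphy, so it tells us nothing about relationships among taxa.
Only D, E, H, and V show the derived state 'present' for III, supporting them as a clade.
IV: derived state 'absent' in E and V only — synapomorphy for {E, V}.
Most parsimonious ingroup topology: (((D,(V,E)),H),Z).
The clade {D, E, V} is supported by I: its derived state 'present' occurs in exactly those taxa and in no other taxon (including the outgroup).

I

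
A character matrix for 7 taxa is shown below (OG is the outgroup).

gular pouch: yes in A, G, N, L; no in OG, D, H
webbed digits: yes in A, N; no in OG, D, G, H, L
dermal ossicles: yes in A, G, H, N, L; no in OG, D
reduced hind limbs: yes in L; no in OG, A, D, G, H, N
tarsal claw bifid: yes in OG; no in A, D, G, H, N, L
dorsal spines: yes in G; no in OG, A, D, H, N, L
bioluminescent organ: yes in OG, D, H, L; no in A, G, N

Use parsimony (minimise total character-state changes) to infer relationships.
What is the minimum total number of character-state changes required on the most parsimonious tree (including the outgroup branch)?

7

Character polarity is set by the outgroup: the derived state is whichever differs from the outgroup's state, so for tarsal claw bifid, bioluminescent organ the derived state is 'no', and for the remaining characters it is 'yes'.
gular pouch (derived state 'yes') is shared by A, G, L, and N — a synapomorphy uniting that clade.
Only A and N show the derived state 'yes' for webbed digits, supporting them as a clade.
dermal ossicles (derived state 'yes') is shared by A, G, H, L, and N — a synapomorphy uniting that clade.
reduced hind limbs (derived state 'yes') is unique to L (autapomorphy; uninformative for grouping).
All ingroup taxa share the derived state 'no' for tarsal claw bifid; it defines the ingroup but does not resolve relationships within it.
dorsal spines: derived state 'yes' in G only — an autapomorphy, so it tells us nothing about relationships among taxa.
bioluminescent organ: derived state 'no' in A, G, and N only — synapomorphy for {A, G, N}.
Most parsimonious ingroup topology: (((((A,N),G),L),H),D).
Changes per character on this tree: gular pouch: 1; webbed digits: 1; dermal ossicles: 1; reduced hind limbs: 1; tarsal claw bifid: 1; dorsal spines: 1; bioluminescent organ: 1.
Total = 7.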